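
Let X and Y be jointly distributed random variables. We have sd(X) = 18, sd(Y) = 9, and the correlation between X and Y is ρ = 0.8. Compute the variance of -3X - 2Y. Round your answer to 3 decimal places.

Var(X) = (18)² = 324;  Var(Y) = (9)² = 81
Cov(X,Y) = ρ·sd(X)·sd(Y) = 0.8·18·9 = 129.6
Var(-3X - 2Y) = (-3)²·Var(X) + (-2)²·Var(Y) + 2·(-3)·(-2)·Cov(X,Y)
= 9·324 + 4·81 + 12·129.6 = 4795.2

4795.200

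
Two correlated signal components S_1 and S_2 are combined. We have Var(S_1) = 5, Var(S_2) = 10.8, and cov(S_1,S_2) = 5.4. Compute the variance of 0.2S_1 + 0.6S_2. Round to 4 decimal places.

Var(0.2S_1 + 0.6S_2) = (0.2)²·Var(S_1) + (0.6)²·Var(S_2) + 2·(0.2)·(0.6)·cov(S_1,S_2)
= 0.04·5 + 0.36·10.8 + 0.24·5.4 = 5.384

5.3840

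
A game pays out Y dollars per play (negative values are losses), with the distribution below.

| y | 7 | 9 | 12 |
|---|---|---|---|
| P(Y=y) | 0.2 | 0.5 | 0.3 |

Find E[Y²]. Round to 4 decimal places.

E[Y²] = (7)²(0.2) + (9)²(0.5) + (12)²(0.3) = 93.5

93.5000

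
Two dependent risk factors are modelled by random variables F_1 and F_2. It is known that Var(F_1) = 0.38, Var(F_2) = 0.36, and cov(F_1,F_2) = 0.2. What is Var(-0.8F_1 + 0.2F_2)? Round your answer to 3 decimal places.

0.194

Var(-0.8F_1 + 0.2F_2) = (-0.8)²·Var(F_1) + (0.2)²·Var(F_2) + 2·(-0.8)·(0.2)·cov(F_1,F_2)
= 0.64·0.38 + 0.04·0.36 + -0.32·0.2 = 0.1936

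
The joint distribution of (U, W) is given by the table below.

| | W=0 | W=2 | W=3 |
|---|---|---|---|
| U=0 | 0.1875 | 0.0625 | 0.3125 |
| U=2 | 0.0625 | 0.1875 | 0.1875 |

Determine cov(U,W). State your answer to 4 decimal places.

0.1250

E[U] = 0.875,  E[W] = 2
E[UW] = 1.875
cov(U,W) = E[UW] − E[U]E[W] = 1.875 − (0.875)(2) = 0.125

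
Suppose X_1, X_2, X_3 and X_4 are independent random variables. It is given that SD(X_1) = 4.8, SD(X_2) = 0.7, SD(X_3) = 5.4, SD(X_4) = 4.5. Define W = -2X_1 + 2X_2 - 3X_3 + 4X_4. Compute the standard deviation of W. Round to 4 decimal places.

26.0875

Var(X_1) = 23.04, Var(X_2) = 0.49, Var(X_3) = 29.16, Var(X_4) = 20.25
By independence, Var(W) = (-2)²Var(X_1) + (2)²Var(X_2) + (-3)²Var(X_3) + (4)²Var(X_4)
= (-2)²·23.04 + (2)²·0.49 + (-3)²·29.16 + (4)²·20.25 = 680.56
SD(W) = √680.56 ≈ 26.0875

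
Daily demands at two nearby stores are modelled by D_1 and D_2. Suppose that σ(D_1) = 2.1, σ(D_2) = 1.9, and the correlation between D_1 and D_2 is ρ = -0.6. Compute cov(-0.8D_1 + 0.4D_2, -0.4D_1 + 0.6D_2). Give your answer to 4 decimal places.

3.8098

Var(D_1) = (2.1)² = 4.41;  Var(D_2) = (1.9)² = 3.61
cov(D_1,D_2) = ρ·σ(D_1)·σ(D_2) = -0.6·2.1·1.9 = -2.394
cov(-0.8D_1 + 0.4D_2, -0.4D_1 + 0.6D_2) = (-0.8)(-0.4)Var(D_1) + (0.4)(0.6)Var(D_2) + [(-0.8)(0.6) + (0.4)(-0.4)]cov(D_1,D_2)
= 0.32·4.41 + 0.24·3.61 + -0.64·-2.394 = 3.80976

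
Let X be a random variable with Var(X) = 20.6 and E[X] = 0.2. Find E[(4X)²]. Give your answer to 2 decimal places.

E[4X] = 4·0.2 = 0.8
Var(4X) = (4)²·20.6 = 329.6
E[(4X)²] = Var((4X)) + (E[(4X)])² = 329.6 + (0.8)² = 330.24

330.24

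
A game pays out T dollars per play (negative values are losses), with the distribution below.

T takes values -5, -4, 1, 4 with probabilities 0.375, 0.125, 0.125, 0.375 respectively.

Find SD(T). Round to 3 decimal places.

E[T] = (-5)(0.375) + (-4)(0.125) + (1)(0.125) + (4)(0.375) = -0.75
E[T²] = (-5)²(0.375) + (-4)²(0.125) + (1)²(0.125) + (4)²(0.375) = 17.5
Var(T) = E[T²] − (E[T])² = 17.5 − (-0.75)² = 16.9375
SD(T) = √16.9375 ≈ 4.116

4.116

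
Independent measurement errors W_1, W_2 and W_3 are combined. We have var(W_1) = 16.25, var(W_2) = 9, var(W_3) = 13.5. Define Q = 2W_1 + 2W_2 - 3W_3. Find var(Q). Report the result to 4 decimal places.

By independence, var(Q) = (2)²var(W_1) + (2)²var(W_2) + (-3)²var(W_3)
= (2)²·16.25 + (2)²·9 + (-3)²·13.5 = 222.5

222.5000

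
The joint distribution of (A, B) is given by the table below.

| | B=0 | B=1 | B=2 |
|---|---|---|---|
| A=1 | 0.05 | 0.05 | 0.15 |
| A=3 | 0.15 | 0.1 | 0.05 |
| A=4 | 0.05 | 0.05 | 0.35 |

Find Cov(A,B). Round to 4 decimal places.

E[A] = 2.95,  E[B] = 1.3
E[AB] = 3.95
Cov(A,B) = E[AB] − E[A]E[B] = 3.95 − (2.95)(1.3) = 0.115

0.1150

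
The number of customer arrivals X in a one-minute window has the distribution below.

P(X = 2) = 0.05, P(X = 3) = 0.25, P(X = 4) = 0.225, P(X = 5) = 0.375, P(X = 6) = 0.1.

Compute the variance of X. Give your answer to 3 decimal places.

1.174

E[X] = (2)(0.05) + (3)(0.25) + (4)(0.225) + (5)(0.375) + (6)(0.1) = 4.225
E[X²] = (2)²(0.05) + (3)²(0.25) + (4)²(0.225) + (5)²(0.375) + (6)²(0.1) = 19.025
Var(X) = E[X²] − (E[X])² = 19.025 − (4.225)² = 1.174375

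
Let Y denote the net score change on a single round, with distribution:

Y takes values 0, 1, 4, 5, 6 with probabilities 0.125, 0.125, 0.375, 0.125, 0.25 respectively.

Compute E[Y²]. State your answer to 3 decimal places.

E[Y²] = (0)²(0.125) + (1)²(0.125) + (4)²(0.375) + (5)²(0.125) + (6)²(0.25) = 18.25

18.250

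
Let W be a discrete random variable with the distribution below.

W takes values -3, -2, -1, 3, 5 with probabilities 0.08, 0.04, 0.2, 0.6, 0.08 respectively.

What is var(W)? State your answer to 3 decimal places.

5.658

E[W] = (-3)(0.08) + (-2)(0.04) + (-1)(0.2) + (3)(0.6) + (5)(0.08) = 1.68
E[W²] = (-3)²(0.08) + (-2)²(0.04) + (-1)²(0.2) + (3)²(0.6) + (5)²(0.08) = 8.48
var(W) = E[W²] − (E[W])² = 8.48 − (1.68)² = 5.6576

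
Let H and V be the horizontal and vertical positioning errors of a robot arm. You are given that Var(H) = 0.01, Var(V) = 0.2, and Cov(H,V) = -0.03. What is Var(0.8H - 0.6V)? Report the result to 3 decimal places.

Var(0.8H - 0.6V) = (0.8)²·Var(H) + (-0.6)²·Var(V) + 2·(0.8)·(-0.6)·Cov(H,V)
= 0.64·0.01 + 0.36·0.2 + -0.96·-0.03 = 0.1072

0.107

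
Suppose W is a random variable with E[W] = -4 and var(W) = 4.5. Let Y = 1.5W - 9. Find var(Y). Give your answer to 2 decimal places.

10.13

var(1.5W - 9) = (1.5)²·var(W) = 2.25·4.5 = 10.125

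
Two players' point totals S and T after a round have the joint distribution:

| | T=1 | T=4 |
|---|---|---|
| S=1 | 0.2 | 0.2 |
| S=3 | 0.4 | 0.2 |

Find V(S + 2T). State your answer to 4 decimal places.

8.6400

E[S] = 2.2,  E[T] = 2.2,  E[ST] = 4.6
V(S) = 5.8 − (2.2)² = 0.96;  V(T) = 7 − (2.2)² = 2.16
cov(S,T) = 4.6 − (2.2)(2.2) = -0.24
V(S + 2T) = (1)²·0.96 + (2)²·2.16 + 2·(1)·(2)·-0.24 = 8.64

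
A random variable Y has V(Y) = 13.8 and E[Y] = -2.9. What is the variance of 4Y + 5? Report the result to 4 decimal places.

220.8000

V(4Y + 5) = (4)²·V(Y) = 16·13.8 = 220.8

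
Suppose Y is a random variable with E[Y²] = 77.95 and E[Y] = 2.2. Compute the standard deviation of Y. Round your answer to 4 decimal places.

8.5504

var(Y) = 77.95 − (2.2)² = 73.11
SD(Y) = √73.11 ≈ 8.5504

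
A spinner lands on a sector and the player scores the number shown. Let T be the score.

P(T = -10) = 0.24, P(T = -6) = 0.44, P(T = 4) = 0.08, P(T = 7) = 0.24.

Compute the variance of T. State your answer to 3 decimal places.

E[T] = (-10)(0.24) + (-6)(0.44) + (4)(0.08) + (7)(0.24) = -3.04
E[T²] = (-10)²(0.24) + (-6)²(0.44) + (4)²(0.08) + (7)²(0.24) = 52.88
Var(T) = E[T²] − (E[T])² = 52.88 − (-3.04)² = 43.6384

43.638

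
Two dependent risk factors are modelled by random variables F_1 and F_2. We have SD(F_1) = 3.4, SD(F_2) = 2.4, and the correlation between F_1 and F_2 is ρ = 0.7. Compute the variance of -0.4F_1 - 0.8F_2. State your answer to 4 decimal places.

Var(F_1) = (3.4)² = 11.56;  Var(F_2) = (2.4)² = 5.76
Cov(F_1,F_2) = ρ·SD(F_1)·SD(F_2) = 0.7·3.4·2.4 = 5.712
Var(-0.4F_1 - 0.8F_2) = (-0.4)²·Var(F_1) + (-0.8)²·Var(F_2) + 2·(-0.4)·(-0.8)·Cov(F_1,F_2)
= 0.16·11.56 + 0.64·5.76 + 0.64·5.712 = 9.19168

9.1917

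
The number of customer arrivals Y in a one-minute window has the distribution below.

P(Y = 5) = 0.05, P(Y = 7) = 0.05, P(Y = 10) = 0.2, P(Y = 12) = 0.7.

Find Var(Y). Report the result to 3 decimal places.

3.500

E[Y] = (5)(0.05) + (7)(0.05) + (10)(0.2) + (12)(0.7) = 11
E[Y²] = (5)²(0.05) + (7)²(0.05) + (10)²(0.2) + (12)²(0.7) = 124.5
Var(Y) = E[Y²] − (E[Y])² = 124.5 − (11)² = 3.5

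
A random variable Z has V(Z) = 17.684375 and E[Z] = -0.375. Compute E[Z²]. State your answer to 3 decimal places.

E[Z²] = V(Z) + (E[Z])² = 17.684375 + (-0.375)² = 17.825

17.825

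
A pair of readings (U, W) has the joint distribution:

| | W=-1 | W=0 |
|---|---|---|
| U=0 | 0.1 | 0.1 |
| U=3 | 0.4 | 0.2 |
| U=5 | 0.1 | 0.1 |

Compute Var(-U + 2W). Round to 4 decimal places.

E[U] = 2.8,  E[W] = -0.6,  E[UW] = -1.7
Var(U) = 10.4 − (2.8)² = 2.56;  Var(W) = 0.6 − (-0.6)² = 0.24
Cov(U,W) = -1.7 − (2.8)(-0.6) = -0.02
Var(-U + 2W) = (-1)²·2.56 + (2)²·0.24 + 2·(-1)·(2)·-0.02 = 3.6

3.6000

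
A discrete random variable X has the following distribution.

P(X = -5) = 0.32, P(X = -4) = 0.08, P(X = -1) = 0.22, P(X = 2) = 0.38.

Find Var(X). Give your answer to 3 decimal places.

E[X] = (-5)(0.32) + (-4)(0.08) + (-1)(0.22) + (2)(0.38) = -1.38
E[X²] = (-5)²(0.32) + (-4)²(0.08) + (-1)²(0.22) + (2)²(0.38) = 11.02
Var(X) = E[X²] − (E[X])² = 11.02 − (-1.38)² = 9.1156

9.116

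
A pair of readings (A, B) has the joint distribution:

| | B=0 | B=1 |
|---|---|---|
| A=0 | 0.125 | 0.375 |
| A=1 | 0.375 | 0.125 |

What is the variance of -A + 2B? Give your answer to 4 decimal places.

E[A] = 0.5,  E[B] = 0.5,  E[AB] = 0.125
Var(A) = 0.5 − (0.5)² = 0.25;  Var(B) = 0.5 − (0.5)² = 0.25
Cov(A,B) = 0.125 − (0.5)(0.5) = -0.125
Var(-A + 2B) = (-1)²·0.25 + (2)²·0.25 + 2·(-1)·(2)·-0.125 = 1.75

1.7500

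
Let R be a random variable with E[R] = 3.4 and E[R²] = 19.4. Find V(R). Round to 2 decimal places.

7.84

V(R) = 19.4 − (3.4)² = 7.84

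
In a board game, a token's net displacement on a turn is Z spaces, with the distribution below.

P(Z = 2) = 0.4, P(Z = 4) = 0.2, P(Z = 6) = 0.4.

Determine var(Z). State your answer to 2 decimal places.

3.20

E[Z] = (2)(0.4) + (4)(0.2) + (6)(0.4) = 4
E[Z²] = (2)²(0.4) + (4)²(0.2) + (6)²(0.4) = 19.2
var(Z) = E[Z²] − (E[Z])² = 19.2 − (4)² = 3.2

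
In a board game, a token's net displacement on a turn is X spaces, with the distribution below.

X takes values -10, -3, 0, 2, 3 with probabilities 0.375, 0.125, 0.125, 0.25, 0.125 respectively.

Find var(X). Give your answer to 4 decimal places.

30.1875

E[X] = (-10)(0.375) + (-3)(0.125) + (0)(0.125) + (2)(0.25) + (3)(0.125) = -3.25
E[X²] = (-10)²(0.375) + (-3)²(0.125) + (0)²(0.125) + (2)²(0.25) + (3)²(0.125) = 40.75
var(X) = E[X²] − (E[X])² = 40.75 − (-3.25)² = 30.1875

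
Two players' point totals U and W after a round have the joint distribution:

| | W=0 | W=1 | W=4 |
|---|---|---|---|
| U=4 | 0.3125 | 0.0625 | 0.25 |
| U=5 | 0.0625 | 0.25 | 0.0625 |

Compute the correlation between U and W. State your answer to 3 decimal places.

-0.105

E[U] = 4.375,  E[W] = 1.5625
E[UW] = 6.75
cov(U,W) = E[UW] − E[U]E[W] = 6.75 − (4.375)(1.5625) = -0.0859375
V(U) = 0.234375,  V(W) = 2.87109375
ρ = -0.0859375 / √(0.234375·2.87109375) ≈ -0.105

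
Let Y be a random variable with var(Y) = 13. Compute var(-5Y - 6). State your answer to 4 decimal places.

325.0000

var(-5Y - 6) = (-5)²·var(Y) = 25·13 = 325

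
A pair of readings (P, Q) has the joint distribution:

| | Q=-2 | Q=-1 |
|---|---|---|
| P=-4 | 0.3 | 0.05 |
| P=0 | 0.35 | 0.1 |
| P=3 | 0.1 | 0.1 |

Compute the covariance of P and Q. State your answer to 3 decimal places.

0.300

E[P] = -0.8,  E[Q] = -1.75
E[PQ] = 1.7
cov(P,Q) = E[PQ] − E[P]E[Q] = 1.7 − (-0.8)(-1.75) = 0.3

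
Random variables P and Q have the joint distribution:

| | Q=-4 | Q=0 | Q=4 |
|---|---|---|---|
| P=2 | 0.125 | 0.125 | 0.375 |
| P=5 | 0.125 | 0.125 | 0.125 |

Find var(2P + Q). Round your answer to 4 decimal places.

14.9375

E[P] = 3.125,  E[Q] = 1,  E[PQ] = 2
var(P) = 11.875 − (3.125)² = 2.109375;  var(Q) = 12 − (1)² = 11
cov(P,Q) = 2 − (3.125)(1) = -1.125
var(2P + Q) = (2)²·2.109375 + (1)²·11 + 2·(2)·(1)·-1.125 = 14.9375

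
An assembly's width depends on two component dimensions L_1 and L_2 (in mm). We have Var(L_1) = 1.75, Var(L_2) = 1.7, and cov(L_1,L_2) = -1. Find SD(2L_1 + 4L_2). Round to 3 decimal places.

4.266

Var(2L_1 + 4L_2) = (2)²·Var(L_1) + (4)²·Var(L_2) + 2·(2)·(4)·cov(L_1,L_2)
= 4·1.75 + 16·1.7 + 16·-1 = 18.2
SD(2L_1 + 4L_2) = √18.2 ≈ 4.266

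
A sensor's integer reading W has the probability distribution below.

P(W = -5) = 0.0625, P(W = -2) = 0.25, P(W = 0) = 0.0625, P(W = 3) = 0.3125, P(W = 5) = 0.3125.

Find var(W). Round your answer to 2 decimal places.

E[W] = (-5)(0.0625) + (-2)(0.25) + (0)(0.0625) + (3)(0.3125) + (5)(0.3125) = 1.6875
E[W²] = (-5)²(0.0625) + (-2)²(0.25) + (0)²(0.0625) + (3)²(0.3125) + (5)²(0.3125) = 13.1875
var(W) = E[W²] − (E[W])² = 13.1875 − (1.6875)² = 10.33984375

10.34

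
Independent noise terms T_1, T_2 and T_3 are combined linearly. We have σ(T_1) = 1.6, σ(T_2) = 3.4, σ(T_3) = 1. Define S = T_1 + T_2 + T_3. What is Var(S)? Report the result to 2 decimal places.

Var(T_1) = 2.56, Var(T_2) = 11.56, Var(T_3) = 1
By independence, Var(S) = (1)²Var(T_1) + (1)²Var(T_2) + (1)²Var(T_3)
= (1)²·2.56 + (1)²·11.56 + (1)²·1 = 15.12

15.12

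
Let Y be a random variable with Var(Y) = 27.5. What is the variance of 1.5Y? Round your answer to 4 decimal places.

61.8750

Var(1.5Y) = (1.5)²·Var(Y) = 2.25·27.5 = 61.875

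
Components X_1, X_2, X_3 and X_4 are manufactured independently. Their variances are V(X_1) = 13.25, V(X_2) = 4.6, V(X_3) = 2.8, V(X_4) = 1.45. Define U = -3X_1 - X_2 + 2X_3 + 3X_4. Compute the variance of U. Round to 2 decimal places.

148.10

By independence, V(U) = (-3)²V(X_1) + (-1)²V(X_2) + (2)²V(X_3) + (3)²V(X_4)
= (-3)²·13.25 + (-1)²·4.6 + (2)²·2.8 + (3)²·1.45 = 148.1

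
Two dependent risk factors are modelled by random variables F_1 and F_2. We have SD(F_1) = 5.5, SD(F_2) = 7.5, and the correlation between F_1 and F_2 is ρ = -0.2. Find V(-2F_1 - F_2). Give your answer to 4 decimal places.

144.2500

V(F_1) = (5.5)² = 30.25;  V(F_2) = (7.5)² = 56.25
Cov(F_1,F_2) = ρ·SD(F_1)·SD(F_2) = -0.2·5.5·7.5 = -8.25
V(-2F_1 - F_2) = (-2)²·V(F_1) + (-1)²·V(F_2) + 2·(-2)·(-1)·Cov(F_1,F_2)
= 4·30.25 + 1·56.25 + 4·-8.25 = 144.25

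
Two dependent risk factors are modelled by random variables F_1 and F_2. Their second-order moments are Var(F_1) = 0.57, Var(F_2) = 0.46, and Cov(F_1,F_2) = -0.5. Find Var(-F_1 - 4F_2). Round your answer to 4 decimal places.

Var(-F_1 - 4F_2) = (-1)²·Var(F_1) + (-4)²·Var(F_2) + 2·(-1)·(-4)·Cov(F_1,F_2)
= 1·0.57 + 16·0.46 + 8·-0.5 = 3.93

3.9300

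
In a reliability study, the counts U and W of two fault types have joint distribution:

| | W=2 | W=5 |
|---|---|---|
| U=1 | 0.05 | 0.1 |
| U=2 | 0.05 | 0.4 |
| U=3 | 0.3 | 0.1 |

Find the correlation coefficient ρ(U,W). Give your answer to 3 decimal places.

-0.439

E[U] = 2.25,  E[W] = 3.8
E[UW] = 8.1
Cov(U,W) = E[UW] − E[U]E[W] = 8.1 − (2.25)(3.8) = -0.45
V(U) = 0.4875,  V(W) = 2.16
ρ = -0.45 / √(0.4875·2.16) ≈ -0.439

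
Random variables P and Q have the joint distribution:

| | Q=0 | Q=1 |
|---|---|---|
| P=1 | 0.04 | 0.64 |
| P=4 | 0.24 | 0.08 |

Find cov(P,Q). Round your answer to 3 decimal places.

-0.451

E[P] = 1.96,  E[Q] = 0.72
E[PQ] = 0.96
cov(P,Q) = E[PQ] − E[P]E[Q] = 0.96 − (1.96)(0.72) = -0.4512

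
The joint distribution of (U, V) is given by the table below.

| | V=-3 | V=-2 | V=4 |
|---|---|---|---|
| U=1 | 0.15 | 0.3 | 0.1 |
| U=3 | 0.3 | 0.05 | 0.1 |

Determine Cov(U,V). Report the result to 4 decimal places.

E[U] = 1.9,  E[V] = -1.25
E[UV] = -2.45
Cov(U,V) = E[UV] − E[U]E[V] = -2.45 − (1.9)(-1.25) = -0.075

-0.0750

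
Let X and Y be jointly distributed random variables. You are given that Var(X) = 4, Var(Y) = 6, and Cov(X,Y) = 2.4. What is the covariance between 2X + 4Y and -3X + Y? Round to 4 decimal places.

Cov(2X + 4Y, -3X + Y) = (2)(-3)Var(X) + (4)(1)Var(Y) + [(2)(1) + (4)(-3)]Cov(X,Y)
= -6·4 + 4·6 + -10·2.4 = -24

-24.0000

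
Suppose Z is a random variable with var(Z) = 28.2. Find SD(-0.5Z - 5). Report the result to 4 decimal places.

2.6552

var(-0.5Z - 5) = (-0.5)²·28.2 = 7.05
SD(-0.5Z - 5) = √7.05 ≈ 2.6552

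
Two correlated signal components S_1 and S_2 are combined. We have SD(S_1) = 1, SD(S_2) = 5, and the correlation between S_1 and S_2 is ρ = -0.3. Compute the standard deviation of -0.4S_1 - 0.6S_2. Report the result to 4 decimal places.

Var(S_1) = (1)² = 1;  Var(S_2) = (5)² = 25
Cov(S_1,S_2) = ρ·SD(S_1)·SD(S_2) = -0.3·1·5 = -1.5
Var(-0.4S_1 - 0.6S_2) = (-0.4)²·Var(S_1) + (-0.6)²·Var(S_2) + 2·(-0.4)·(-0.6)·Cov(S_1,S_2)
= 0.16·1 + 0.36·25 + 0.48·-1.5 = 8.44
SD(-0.4S_1 - 0.6S_2) = √8.44 ≈ 2.9052

2.9052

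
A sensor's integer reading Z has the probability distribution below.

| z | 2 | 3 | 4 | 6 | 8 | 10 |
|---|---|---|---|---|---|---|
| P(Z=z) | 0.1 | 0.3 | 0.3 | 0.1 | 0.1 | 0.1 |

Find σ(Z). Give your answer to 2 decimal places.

2.41

E[Z] = (2)(0.1) + (3)(0.3) + (4)(0.3) + (6)(0.1) + (8)(0.1) + (10)(0.1) = 4.7
E[Z²] = (2)²(0.1) + (3)²(0.3) + (4)²(0.3) + (6)²(0.1) + (8)²(0.1) + (10)²(0.1) = 27.9
var(Z) = E[Z²] − (E[Z])² = 27.9 − (4.7)² = 5.81
σ(Z) = √5.81 ≈ 2.41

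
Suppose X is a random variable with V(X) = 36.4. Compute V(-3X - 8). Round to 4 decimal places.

V(-3X - 8) = (-3)²·V(X) = 9·36.4 = 327.6

327.6000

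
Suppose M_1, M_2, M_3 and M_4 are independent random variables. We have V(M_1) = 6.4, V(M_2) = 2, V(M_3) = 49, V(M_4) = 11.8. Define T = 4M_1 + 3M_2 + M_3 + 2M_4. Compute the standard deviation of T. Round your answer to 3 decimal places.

By independence, V(T) = (4)²V(M_1) + (3)²V(M_2) + (1)²V(M_3) + (2)²V(M_4)
= (4)²·6.4 + (3)²·2 + (1)²·49 + (2)²·11.8 = 216.6
σ(T) = √216.6 ≈ 14.717

14.717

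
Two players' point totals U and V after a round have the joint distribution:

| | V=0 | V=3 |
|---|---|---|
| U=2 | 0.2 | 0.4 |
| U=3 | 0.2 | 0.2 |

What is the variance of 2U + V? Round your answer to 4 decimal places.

E[U] = 2.4,  E[V] = 1.8,  E[UV] = 4.2
Var(U) = 6 − (2.4)² = 0.24;  Var(V) = 5.4 − (1.8)² = 2.16
cov(U,V) = 4.2 − (2.4)(1.8) = -0.12
Var(2U + V) = (2)²·0.24 + (1)²·2.16 + 2·(2)·(1)·-0.12 = 2.64

2.6400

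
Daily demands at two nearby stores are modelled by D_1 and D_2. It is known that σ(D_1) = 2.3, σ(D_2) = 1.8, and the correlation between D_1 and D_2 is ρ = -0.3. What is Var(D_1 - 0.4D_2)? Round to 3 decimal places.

Var(D_1) = (2.3)² = 5.29;  Var(D_2) = (1.8)² = 3.24
cov(D_1,D_2) = ρ·σ(D_1)·σ(D_2) = -0.3·2.3·1.8 = -1.242
Var(D_1 - 0.4D_2) = (1)²·Var(D_1) + (-0.4)²·Var(D_2) + 2·(1)·(-0.4)·cov(D_1,D_2)
= 1·5.29 + 0.16·3.24 + -0.8·-1.242 = 6.802

6.802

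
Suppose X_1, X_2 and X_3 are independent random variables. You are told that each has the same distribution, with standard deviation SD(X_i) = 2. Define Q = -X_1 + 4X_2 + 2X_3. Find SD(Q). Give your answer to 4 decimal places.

9.1652

Var(X_i) = (2)² = 4
By independence, Var(Q) = (-1)²Var(X_1) + (4)²Var(X_2) + (2)²Var(X_3)
= (-1)²·4 + (4)²·4 + (2)²·4 = 84
SD(Q) = √84 ≈ 9.1652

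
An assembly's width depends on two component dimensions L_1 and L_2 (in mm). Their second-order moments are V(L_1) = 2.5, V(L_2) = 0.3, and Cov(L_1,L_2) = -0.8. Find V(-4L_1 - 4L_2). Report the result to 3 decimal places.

V(-4L_1 - 4L_2) = (-4)²·V(L_1) + (-4)²·V(L_2) + 2·(-4)·(-4)·Cov(L_1,L_2)
= 16·2.5 + 16·0.3 + 32·-0.8 = 19.2

19.200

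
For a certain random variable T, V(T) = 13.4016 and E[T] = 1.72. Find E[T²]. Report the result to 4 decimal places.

E[T²] = V(T) + (E[T])² = 13.4016 + (1.72)² = 16.36

16.3600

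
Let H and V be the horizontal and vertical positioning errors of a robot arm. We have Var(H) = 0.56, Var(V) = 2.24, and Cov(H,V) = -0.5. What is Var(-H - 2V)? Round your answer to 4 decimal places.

7.5200

Var(-H - 2V) = (-1)²·Var(H) + (-2)²·Var(V) + 2·(-1)·(-2)·Cov(H,V)
= 1·0.56 + 4·2.24 + 4·-0.5 = 7.52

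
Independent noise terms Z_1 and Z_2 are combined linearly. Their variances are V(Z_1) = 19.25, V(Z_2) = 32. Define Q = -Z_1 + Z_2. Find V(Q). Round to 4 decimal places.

51.2500

By independence, V(Q) = (-1)²V(Z_1) + (1)²V(Z_2)
= (-1)²·19.25 + (1)²·32 = 51.25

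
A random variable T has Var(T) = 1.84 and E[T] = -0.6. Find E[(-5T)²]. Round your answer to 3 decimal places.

E[-5T] = -5·-0.6 = 3
Var(-5T) = (-5)²·1.84 = 46
E[(-5T)²] = Var((-5T)) + (E[(-5T)])² = 46 + (3)² = 55

55.000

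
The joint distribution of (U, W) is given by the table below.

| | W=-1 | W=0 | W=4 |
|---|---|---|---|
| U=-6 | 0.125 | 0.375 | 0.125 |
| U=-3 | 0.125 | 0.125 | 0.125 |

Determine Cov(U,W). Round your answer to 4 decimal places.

E[U] = -4.875,  E[W] = 0.75
E[UW] = -3.375
Cov(U,W) = E[UW] − E[U]E[W] = -3.375 − (-4.875)(0.75) = 0.28125

0.2813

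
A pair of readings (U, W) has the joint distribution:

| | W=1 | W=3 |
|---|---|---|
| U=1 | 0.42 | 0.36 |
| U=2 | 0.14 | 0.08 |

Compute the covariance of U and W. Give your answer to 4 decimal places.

E[U] = 1.22,  E[W] = 1.88
E[UW] = 2.26
Cov(U,W) = E[UW] − E[U]E[W] = 2.26 − (1.22)(1.88) = -0.0336

-0.0336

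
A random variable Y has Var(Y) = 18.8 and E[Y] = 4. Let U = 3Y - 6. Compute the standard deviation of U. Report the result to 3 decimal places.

13.008

Var(3Y - 6) = (3)²·18.8 = 169.2
SD(U) = √169.2 ≈ 13.008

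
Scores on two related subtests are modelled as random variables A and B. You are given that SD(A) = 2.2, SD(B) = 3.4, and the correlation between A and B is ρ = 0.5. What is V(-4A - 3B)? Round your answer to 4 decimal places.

V(A) = (2.2)² = 4.84;  V(B) = (3.4)² = 11.56
Cov(A,B) = ρ·SD(A)·SD(B) = 0.5·2.2·3.4 = 3.74
V(-4A - 3B) = (-4)²·V(A) + (-3)²·V(B) + 2·(-4)·(-3)·Cov(A,B)
= 16·4.84 + 9·11.56 + 24·3.74 = 271.24

271.2400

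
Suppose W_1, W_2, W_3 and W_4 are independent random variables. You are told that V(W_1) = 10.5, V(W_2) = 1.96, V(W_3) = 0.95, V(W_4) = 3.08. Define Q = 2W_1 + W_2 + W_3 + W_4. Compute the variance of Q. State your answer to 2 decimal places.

By independence, V(Q) = (2)²V(W_1) + (1)²V(W_2) + (1)²V(W_3) + (1)²V(W_4)
= (2)²·10.5 + (1)²·1.96 + (1)²·0.95 + (1)²·3.08 = 47.99

47.99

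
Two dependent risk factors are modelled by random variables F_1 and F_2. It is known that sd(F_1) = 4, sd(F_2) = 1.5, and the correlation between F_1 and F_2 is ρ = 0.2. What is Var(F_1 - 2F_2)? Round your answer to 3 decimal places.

Var(F_1) = (4)² = 16;  Var(F_2) = (1.5)² = 2.25
cov(F_1,F_2) = ρ·sd(F_1)·sd(F_2) = 0.2·4·1.5 = 1.2
Var(F_1 - 2F_2) = (1)²·Var(F_1) + (-2)²·Var(F_2) + 2·(1)·(-2)·cov(F_1,F_2)
= 1·16 + 4·2.25 + -4·1.2 = 20.2

20.200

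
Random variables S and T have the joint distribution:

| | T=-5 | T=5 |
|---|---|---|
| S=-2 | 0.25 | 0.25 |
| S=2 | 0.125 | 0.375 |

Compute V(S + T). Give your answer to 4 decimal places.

E[S] = 0,  E[T] = 1.25,  E[ST] = 2.5
V(S) = 4 − (0)² = 4;  V(T) = 25 − (1.25)² = 23.4375
cov(S,T) = 2.5 − (0)(1.25) = 2.5
V(S + T) = (1)²·4 + (1)²·23.4375 + 2·(1)·(1)·2.5 = 32.4375

32.4375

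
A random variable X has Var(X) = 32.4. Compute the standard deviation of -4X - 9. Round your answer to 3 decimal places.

22.768

Var(-4X - 9) = (-4)²·32.4 = 518.4
σ(-4X - 9) = √518.4 ≈ 22.768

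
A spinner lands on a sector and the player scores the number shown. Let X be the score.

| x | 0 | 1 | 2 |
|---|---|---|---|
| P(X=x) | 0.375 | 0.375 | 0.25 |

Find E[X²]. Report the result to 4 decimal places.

E[X²] = (0)²(0.375) + (1)²(0.375) + (2)²(0.25) = 1.375

1.3750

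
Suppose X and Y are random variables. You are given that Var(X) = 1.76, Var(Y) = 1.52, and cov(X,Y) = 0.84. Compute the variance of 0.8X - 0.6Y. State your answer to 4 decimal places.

0.8672

Var(0.8X - 0.6Y) = (0.8)²·Var(X) + (-0.6)²·Var(Y) + 2·(0.8)·(-0.6)·cov(X,Y)
= 0.64·1.76 + 0.36·1.52 + -0.96·0.84 = 0.8672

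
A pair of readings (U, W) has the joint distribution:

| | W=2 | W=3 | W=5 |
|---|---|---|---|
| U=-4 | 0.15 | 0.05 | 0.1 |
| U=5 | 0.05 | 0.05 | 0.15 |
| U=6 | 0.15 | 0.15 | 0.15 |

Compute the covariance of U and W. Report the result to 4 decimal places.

E[U] = 2.75,  E[W] = 3.45
E[UW] = 10.2
cov(U,W) = E[UW] − E[U]E[W] = 10.2 − (2.75)(3.45) = 0.7125

0.7125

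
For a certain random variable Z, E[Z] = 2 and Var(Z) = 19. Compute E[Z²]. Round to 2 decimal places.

23.00

E[Z²] = Var(Z) + (E[Z])² = 19 + (2)² = 23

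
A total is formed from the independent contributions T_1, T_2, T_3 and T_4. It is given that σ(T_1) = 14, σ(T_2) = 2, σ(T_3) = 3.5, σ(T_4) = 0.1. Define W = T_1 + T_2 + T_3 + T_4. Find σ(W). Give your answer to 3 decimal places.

Var(T_1) = 196, Var(T_2) = 4, Var(T_3) = 12.25, Var(T_4) = 0.01
By independence, Var(W) = (1)²Var(T_1) + (1)²Var(T_2) + (1)²Var(T_3) + (1)²Var(T_4)
= (1)²·196 + (1)²·4 + (1)²·12.25 + (1)²·0.01 = 212.26
σ(W) = √212.26 ≈ 14.569

14.569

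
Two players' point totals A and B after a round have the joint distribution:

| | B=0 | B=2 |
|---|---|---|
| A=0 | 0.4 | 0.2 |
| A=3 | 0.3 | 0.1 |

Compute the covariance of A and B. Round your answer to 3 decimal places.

-0.120

E[A] = 1.2,  E[B] = 0.6
E[AB] = 0.6
cov(A,B) = E[AB] − E[A]E[B] = 0.6 − (1.2)(0.6) = -0.12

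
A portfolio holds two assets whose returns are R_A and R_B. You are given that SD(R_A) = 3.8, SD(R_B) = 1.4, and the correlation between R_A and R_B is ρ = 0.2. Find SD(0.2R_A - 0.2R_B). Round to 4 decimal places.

V(R_A) = (3.8)² = 14.44;  V(R_B) = (1.4)² = 1.96
Cov(R_A,R_B) = ρ·SD(R_A)·SD(R_B) = 0.2·3.8·1.4 = 1.064
V(0.2R_A - 0.2R_B) = (0.2)²·V(R_A) + (-0.2)²·V(R_B) + 2·(0.2)·(-0.2)·Cov(R_A,R_B)
= 0.04·14.44 + 0.04·1.96 + -0.08·1.064 = 0.57088
SD(0.2R_A - 0.2R_B) = √0.57088 ≈ 0.7556

0.7556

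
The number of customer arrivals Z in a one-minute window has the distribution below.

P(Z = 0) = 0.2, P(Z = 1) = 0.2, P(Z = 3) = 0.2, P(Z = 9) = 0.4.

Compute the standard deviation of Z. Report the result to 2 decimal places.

3.88

E[Z] = (0)(0.2) + (1)(0.2) + (3)(0.2) + (9)(0.4) = 4.4
E[Z²] = (0)²(0.2) + (1)²(0.2) + (3)²(0.2) + (9)²(0.4) = 34.4
Var(Z) = E[Z²] − (E[Z])² = 34.4 − (4.4)² = 15.04
SD(Z) = √15.04 ≈ 3.88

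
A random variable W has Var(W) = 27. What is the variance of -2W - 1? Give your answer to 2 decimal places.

108.00

Var(-2W - 1) = (-2)²·Var(W) = 4·27 = 108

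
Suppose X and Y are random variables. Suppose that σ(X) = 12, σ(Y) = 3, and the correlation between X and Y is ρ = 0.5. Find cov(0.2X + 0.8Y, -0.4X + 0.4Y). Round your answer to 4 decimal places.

-12.9600

Var(X) = (12)² = 144;  Var(Y) = (3)² = 9
cov(X,Y) = ρ·σ(X)·σ(Y) = 0.5·12·3 = 18
cov(0.2X + 0.8Y, -0.4X + 0.4Y) = (0.2)(-0.4)Var(X) + (0.8)(0.4)Var(Y) + [(0.2)(0.4) + (0.8)(-0.4)]cov(X,Y)
= -0.08·144 + 0.32·9 + -0.24·18 = -12.96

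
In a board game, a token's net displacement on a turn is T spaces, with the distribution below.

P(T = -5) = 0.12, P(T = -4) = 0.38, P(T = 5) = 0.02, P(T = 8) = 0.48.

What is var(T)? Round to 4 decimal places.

36.9876

E[T] = (-5)(0.12) + (-4)(0.38) + (5)(0.02) + (8)(0.48) = 1.82
E[T²] = (-5)²(0.12) + (-4)²(0.38) + (5)²(0.02) + (8)²(0.48) = 40.3
var(T) = E[T²] − (E[T])² = 40.3 − (1.82)² = 36.9876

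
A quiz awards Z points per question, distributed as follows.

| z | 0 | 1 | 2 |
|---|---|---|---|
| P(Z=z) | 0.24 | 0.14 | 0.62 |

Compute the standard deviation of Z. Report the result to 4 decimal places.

E[Z] = (0)(0.24) + (1)(0.14) + (2)(0.62) = 1.38
E[Z²] = (0)²(0.24) + (1)²(0.14) + (2)²(0.62) = 2.62
Var(Z) = E[Z²] − (E[Z])² = 2.62 − (1.38)² = 0.7156
σ(Z) = √0.7156 ≈ 0.8459

0.8459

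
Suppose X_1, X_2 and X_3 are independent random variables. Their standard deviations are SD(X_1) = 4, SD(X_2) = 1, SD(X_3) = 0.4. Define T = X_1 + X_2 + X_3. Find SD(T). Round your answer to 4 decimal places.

4.1425

Var(X_1) = 16, Var(X_2) = 1, Var(X_3) = 0.16
By independence, Var(T) = (1)²Var(X_1) + (1)²Var(X_2) + (1)²Var(X_3)
= (1)²·16 + (1)²·1 + (1)²·0.16 = 17.16
SD(T) = √17.16 ≈ 4.1425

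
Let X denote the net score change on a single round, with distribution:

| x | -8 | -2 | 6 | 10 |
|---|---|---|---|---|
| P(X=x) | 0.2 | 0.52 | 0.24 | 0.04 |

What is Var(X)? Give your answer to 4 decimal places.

26.8800

E[X] = (-8)(0.2) + (-2)(0.52) + (6)(0.24) + (10)(0.04) = -0.8
E[X²] = (-8)²(0.2) + (-2)²(0.52) + (6)²(0.24) + (10)²(0.04) = 27.52
Var(X) = E[X²] − (E[X])² = 27.52 − (-0.8)² = 26.88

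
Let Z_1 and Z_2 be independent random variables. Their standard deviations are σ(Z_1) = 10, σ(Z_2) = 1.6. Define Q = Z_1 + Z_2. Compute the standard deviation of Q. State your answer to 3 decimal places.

Var(Z_1) = 100, Var(Z_2) = 2.56
By independence, Var(Q) = (1)²Var(Z_1) + (1)²Var(Z_2)
= (1)²·100 + (1)²·2.56 = 102.56
σ(Q) = √102.56 ≈ 10.127

10.127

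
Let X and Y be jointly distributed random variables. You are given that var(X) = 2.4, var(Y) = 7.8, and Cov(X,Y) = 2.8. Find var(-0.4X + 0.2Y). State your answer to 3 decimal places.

0.248

var(-0.4X + 0.2Y) = (-0.4)²·var(X) + (0.2)²·var(Y) + 2·(-0.4)·(0.2)·Cov(X,Y)
= 0.16·2.4 + 0.04·7.8 + -0.16·2.8 = 0.248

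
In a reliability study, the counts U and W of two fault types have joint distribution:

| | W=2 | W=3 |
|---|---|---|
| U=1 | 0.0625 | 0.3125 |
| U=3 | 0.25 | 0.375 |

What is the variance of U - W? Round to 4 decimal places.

E[U] = 2.25,  E[W] = 2.6875,  E[UW] = 5.9375
Var(U) = 6 − (2.25)² = 0.9375;  Var(W) = 7.4375 − (2.6875)² = 0.21484375
cov(U,W) = 5.9375 − (2.25)(2.6875) = -0.109375
Var(U - W) = (1)²·0.9375 + (-1)²·0.21484375 + 2·(1)·(-1)·-0.109375 = 1.37109375

1.3711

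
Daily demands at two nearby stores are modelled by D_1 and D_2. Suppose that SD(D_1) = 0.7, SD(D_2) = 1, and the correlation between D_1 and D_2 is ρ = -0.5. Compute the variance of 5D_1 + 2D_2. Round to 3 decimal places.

9.250

Var(D_1) = (0.7)² = 0.49;  Var(D_2) = (1)² = 1
Cov(D_1,D_2) = ρ·SD(D_1)·SD(D_2) = -0.5·0.7·1 = -0.35
Var(5D_1 + 2D_2) = (5)²·Var(D_1) + (2)²·Var(D_2) + 2·(5)·(2)·Cov(D_1,D_2)
= 25·0.49 + 4·1 + 20·-0.35 = 9.25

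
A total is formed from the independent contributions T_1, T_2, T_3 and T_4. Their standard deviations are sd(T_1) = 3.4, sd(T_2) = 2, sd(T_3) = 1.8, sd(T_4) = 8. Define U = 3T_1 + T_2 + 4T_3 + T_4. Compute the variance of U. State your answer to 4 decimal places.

223.8800

Var(T_1) = 11.56, Var(T_2) = 4, Var(T_3) = 3.24, Var(T_4) = 64
By independence, Var(U) = (3)²Var(T_1) + (1)²Var(T_2) + (4)²Var(T_3) + (1)²Var(T_4)
= (3)²·11.56 + (1)²·4 + (4)²·3.24 + (1)²·64 = 223.88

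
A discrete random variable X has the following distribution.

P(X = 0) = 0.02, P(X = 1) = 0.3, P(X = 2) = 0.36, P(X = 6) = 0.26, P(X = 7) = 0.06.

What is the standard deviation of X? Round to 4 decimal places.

E[X] = (0)(0.02) + (1)(0.3) + (2)(0.36) + (6)(0.26) + (7)(0.06) = 3
E[X²] = (0)²(0.02) + (1)²(0.3) + (2)²(0.36) + (6)²(0.26) + (7)²(0.06) = 14.04
Var(X) = E[X²] − (E[X])² = 14.04 − (3)² = 5.04
SD(X) = √5.04 ≈ 2.2450

2.2450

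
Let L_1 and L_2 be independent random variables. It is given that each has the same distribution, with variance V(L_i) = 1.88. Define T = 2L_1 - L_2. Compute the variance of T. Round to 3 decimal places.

By independence, V(T) = (2)²V(L_1) + (-1)²V(L_2)
= (2)²·1.88 + (-1)²·1.88 = 9.4

9.400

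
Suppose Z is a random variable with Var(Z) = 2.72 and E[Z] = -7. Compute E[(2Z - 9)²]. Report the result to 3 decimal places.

539.880

E[2Z - 9] = 2·-7 − 9 = -23
Var(2Z - 9) = (2)²·2.72 = 10.88
E[(2Z - 9)²] = Var((2Z - 9)) + (E[(2Z - 9)])² = 10.88 + (-23)² = 539.88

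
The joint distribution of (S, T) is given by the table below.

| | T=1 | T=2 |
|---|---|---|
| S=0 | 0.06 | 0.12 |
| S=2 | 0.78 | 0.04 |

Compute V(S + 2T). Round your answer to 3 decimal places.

E[S] = 1.64,  E[T] = 1.16,  E[ST] = 1.72
V(S) = 3.28 − (1.64)² = 0.5904;  V(T) = 1.48 − (1.16)² = 0.1344
Cov(S,T) = 1.72 − (1.64)(1.16) = -0.1824
V(S + 2T) = (1)²·0.5904 + (2)²·0.1344 + 2·(1)·(2)·-0.1824 = 0.3984

0.398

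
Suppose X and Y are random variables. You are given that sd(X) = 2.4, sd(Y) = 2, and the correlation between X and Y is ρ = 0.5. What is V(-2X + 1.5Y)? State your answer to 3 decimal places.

V(X) = (2.4)² = 5.76;  V(Y) = (2)² = 4
Cov(X,Y) = ρ·sd(X)·sd(Y) = 0.5·2.4·2 = 2.4
V(-2X + 1.5Y) = (-2)²·V(X) + (1.5)²·V(Y) + 2·(-2)·(1.5)·Cov(X,Y)
= 4·5.76 + 2.25·4 + -6·2.4 = 17.64

17.640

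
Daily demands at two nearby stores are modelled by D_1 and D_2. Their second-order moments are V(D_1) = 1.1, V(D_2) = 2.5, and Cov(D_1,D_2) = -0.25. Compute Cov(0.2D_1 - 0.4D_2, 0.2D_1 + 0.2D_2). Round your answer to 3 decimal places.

-0.146

Cov(0.2D_1 - 0.4D_2, 0.2D_1 + 0.2D_2) = (0.2)(0.2)V(D_1) + (-0.4)(0.2)V(D_2) + [(0.2)(0.2) + (-0.4)(0.2)]Cov(D_1,D_2)
= 0.04·1.1 + -0.08·2.5 + -0.04·-0.25 = -0.146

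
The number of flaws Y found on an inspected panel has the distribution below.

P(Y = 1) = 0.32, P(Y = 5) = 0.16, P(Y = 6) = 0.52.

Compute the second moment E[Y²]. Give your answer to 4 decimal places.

23.0400

E[Y²] = (1)²(0.32) + (5)²(0.16) + (6)²(0.52) = 23.04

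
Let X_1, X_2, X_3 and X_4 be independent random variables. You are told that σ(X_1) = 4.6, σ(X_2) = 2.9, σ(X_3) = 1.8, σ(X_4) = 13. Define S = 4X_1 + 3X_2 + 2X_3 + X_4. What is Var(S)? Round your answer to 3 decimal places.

596.210

Var(X_1) = 21.16, Var(X_2) = 8.41, Var(X_3) = 3.24, Var(X_4) = 169
By independence, Var(S) = (4)²Var(X_1) + (3)²Var(X_2) + (2)²Var(X_3) + (1)²Var(X_4)
= (4)²·21.16 + (3)²·8.41 + (2)²·3.24 + (1)²·169 = 596.21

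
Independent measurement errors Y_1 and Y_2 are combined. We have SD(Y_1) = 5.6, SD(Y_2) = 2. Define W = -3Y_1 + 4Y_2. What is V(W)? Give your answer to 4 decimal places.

346.2400

V(Y_1) = 31.36, V(Y_2) = 4
By independence, V(W) = (-3)²V(Y_1) + (4)²V(Y_2)
= (-3)²·31.36 + (4)²·4 = 346.24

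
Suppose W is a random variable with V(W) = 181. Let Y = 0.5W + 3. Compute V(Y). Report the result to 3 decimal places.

45.250

V(0.5W + 3) = (0.5)²·V(W) = 0.25·181 = 45.25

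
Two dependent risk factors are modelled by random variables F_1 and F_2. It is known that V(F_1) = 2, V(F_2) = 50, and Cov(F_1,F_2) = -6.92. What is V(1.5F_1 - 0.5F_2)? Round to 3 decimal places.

V(1.5F_1 - 0.5F_2) = (1.5)²·V(F_1) + (-0.5)²·V(F_2) + 2·(1.5)·(-0.5)·Cov(F_1,F_2)
= 2.25·2 + 0.25·50 + -1.5·-6.92 = 27.38

27.380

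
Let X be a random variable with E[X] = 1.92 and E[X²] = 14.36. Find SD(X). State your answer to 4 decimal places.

var(X) = 14.36 − (1.92)² = 10.6736
SD(X) = √10.6736 ≈ 3.2670

3.2670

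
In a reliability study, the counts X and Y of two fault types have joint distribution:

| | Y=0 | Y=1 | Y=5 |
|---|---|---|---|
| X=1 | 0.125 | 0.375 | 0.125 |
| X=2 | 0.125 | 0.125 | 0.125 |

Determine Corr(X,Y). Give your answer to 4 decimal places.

0.1008

E[X] = 1.375,  E[Y] = 1.75
E[XY] = 2.5
cov(X,Y) = E[XY] − E[X]E[Y] = 2.5 − (1.375)(1.75) = 0.09375
Var(X) = 0.234375,  Var(Y) = 3.6875
ρ = 0.09375 / √(0.234375·3.6875) ≈ 0.1008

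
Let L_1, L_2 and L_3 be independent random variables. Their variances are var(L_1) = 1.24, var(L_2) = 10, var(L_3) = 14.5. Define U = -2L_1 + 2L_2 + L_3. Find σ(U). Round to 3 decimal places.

By independence, var(U) = (-2)²var(L_1) + (2)²var(L_2) + (1)²var(L_3)
= (-2)²·1.24 + (2)²·10 + (1)²·14.5 = 59.46
σ(U) = √59.46 ≈ 7.711

7.711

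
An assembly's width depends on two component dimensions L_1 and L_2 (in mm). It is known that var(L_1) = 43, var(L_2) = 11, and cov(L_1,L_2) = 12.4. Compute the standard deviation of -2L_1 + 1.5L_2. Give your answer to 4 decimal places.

11.0612

var(-2L_1 + 1.5L_2) = (-2)²·var(L_1) + (1.5)²·var(L_2) + 2·(-2)·(1.5)·cov(L_1,L_2)
= 4·43 + 2.25·11 + -6·12.4 = 122.35
SD(-2L_1 + 1.5L_2) = √122.35 ≈ 11.0612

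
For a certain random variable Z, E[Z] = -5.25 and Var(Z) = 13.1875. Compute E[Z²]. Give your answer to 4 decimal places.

E[Z²] = Var(Z) + (E[Z])² = 13.1875 + (-5.25)² = 40.75

40.7500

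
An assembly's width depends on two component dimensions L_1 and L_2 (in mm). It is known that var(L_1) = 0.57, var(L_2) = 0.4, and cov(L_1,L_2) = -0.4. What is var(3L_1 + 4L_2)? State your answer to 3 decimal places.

var(3L_1 + 4L_2) = (3)²·var(L_1) + (4)²·var(L_2) + 2·(3)·(4)·cov(L_1,L_2)
= 9·0.57 + 16·0.4 + 24·-0.4 = 1.93

1.930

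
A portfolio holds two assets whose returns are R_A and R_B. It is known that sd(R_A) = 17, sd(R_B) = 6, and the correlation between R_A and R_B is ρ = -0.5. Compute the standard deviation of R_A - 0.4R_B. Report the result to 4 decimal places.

18.3183

Var(R_A) = (17)² = 289;  Var(R_B) = (6)² = 36
Cov(R_A,R_B) = ρ·sd(R_A)·sd(R_B) = -0.5·17·6 = -51
Var(R_A - 0.4R_B) = (1)²·Var(R_A) + (-0.4)²·Var(R_B) + 2·(1)·(-0.4)·Cov(R_A,R_B)
= 1·289 + 0.16·36 + -0.8·-51 = 335.56
sd(R_A - 0.4R_B) = √335.56 ≈ 18.3183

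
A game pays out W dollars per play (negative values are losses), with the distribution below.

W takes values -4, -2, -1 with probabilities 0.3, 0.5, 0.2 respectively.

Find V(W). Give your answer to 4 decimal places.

E[W] = (-4)(0.3) + (-2)(0.5) + (-1)(0.2) = -2.4
E[W²] = (-4)²(0.3) + (-2)²(0.5) + (-1)²(0.2) = 7
V(W) = E[W²] − (E[W])² = 7 − (-2.4)² = 1.24

1.2400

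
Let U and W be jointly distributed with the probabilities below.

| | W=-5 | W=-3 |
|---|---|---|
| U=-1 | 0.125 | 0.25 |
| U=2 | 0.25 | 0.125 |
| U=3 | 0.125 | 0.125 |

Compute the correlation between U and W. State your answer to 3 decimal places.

-0.222

E[U] = 1.125,  E[W] = -4
E[UW] = -4.875
Cov(U,W) = E[UW] − E[U]E[W] = -4.875 − (1.125)(-4) = -0.375
var(U) = 2.859375,  var(W) = 1
ρ = -0.375 / √(2.859375·1) ≈ -0.222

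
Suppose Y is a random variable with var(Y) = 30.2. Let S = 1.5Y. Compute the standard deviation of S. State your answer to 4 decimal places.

var(1.5Y) = (1.5)²·30.2 = 67.95
SD(S) = √67.95 ≈ 8.2432

8.2432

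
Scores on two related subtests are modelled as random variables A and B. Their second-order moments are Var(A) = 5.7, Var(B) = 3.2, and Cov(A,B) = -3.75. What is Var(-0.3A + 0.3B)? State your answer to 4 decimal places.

1.4760

Var(-0.3A + 0.3B) = (-0.3)²·Var(A) + (0.3)²·Var(B) + 2·(-0.3)·(0.3)·Cov(A,B)
= 0.09·5.7 + 0.09·3.2 + -0.18·-3.75 = 1.476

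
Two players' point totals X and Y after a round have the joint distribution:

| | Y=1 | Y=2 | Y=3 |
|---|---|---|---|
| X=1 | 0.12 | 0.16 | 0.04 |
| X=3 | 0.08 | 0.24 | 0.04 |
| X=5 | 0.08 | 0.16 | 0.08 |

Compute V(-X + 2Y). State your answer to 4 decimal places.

3.6224

E[X] = 3,  E[Y] = 1.88,  E[XY] = 5.8
V(X) = 11.56 − (3)² = 2.56;  V(Y) = 3.96 − (1.88)² = 0.4256
Cov(X,Y) = 5.8 − (3)(1.88) = 0.16
V(-X + 2Y) = (-1)²·2.56 + (2)²·0.4256 + 2·(-1)·(2)·0.16 = 3.6224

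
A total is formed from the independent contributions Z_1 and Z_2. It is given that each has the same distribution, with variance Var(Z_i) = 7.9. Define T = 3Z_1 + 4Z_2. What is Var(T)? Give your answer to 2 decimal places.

By independence, Var(T) = (3)²Var(Z_1) + (4)²Var(Z_2)
= (3)²·7.9 + (4)²·7.9 = 197.5

197.50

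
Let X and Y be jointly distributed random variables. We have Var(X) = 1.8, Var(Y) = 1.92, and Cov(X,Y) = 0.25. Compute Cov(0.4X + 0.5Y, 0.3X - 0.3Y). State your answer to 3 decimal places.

Cov(0.4X + 0.5Y, 0.3X - 0.3Y) = (0.4)(0.3)Var(X) + (0.5)(-0.3)Var(Y) + [(0.4)(-0.3) + (0.5)(0.3)]Cov(X,Y)
= 0.12·1.8 + -0.15·1.92 + 0.03·0.25 = -0.0645

-0.065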